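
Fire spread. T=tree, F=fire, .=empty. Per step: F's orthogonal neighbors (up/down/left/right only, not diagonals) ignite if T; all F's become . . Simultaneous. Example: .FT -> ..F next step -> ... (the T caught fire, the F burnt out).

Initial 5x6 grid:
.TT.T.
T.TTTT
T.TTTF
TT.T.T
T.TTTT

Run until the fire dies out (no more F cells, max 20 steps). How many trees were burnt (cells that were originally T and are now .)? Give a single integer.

Answer: 16

Derivation:
Step 1: +3 fires, +1 burnt (F count now 3)
Step 2: +3 fires, +3 burnt (F count now 3)
Step 3: +5 fires, +3 burnt (F count now 5)
Step 4: +2 fires, +5 burnt (F count now 2)
Step 5: +2 fires, +2 burnt (F count now 2)
Step 6: +1 fires, +2 burnt (F count now 1)
Step 7: +0 fires, +1 burnt (F count now 0)
Fire out after step 7
Initially T: 21, now '.': 25
Total burnt (originally-T cells now '.'): 16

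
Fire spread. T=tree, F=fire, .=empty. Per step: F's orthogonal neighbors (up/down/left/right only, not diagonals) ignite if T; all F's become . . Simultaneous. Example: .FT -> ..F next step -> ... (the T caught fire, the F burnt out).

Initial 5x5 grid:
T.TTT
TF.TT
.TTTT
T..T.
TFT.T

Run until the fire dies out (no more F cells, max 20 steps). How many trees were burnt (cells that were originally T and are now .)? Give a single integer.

Step 1: +4 fires, +2 burnt (F count now 4)
Step 2: +3 fires, +4 burnt (F count now 3)
Step 3: +1 fires, +3 burnt (F count now 1)
Step 4: +3 fires, +1 burnt (F count now 3)
Step 5: +2 fires, +3 burnt (F count now 2)
Step 6: +2 fires, +2 burnt (F count now 2)
Step 7: +0 fires, +2 burnt (F count now 0)
Fire out after step 7
Initially T: 16, now '.': 24
Total burnt (originally-T cells now '.'): 15

Answer: 15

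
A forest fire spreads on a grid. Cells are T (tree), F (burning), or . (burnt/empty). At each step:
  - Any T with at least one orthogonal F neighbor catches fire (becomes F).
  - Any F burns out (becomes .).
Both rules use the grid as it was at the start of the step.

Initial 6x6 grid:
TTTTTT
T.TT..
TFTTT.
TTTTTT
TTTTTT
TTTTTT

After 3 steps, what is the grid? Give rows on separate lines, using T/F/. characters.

Step 1: 3 trees catch fire, 1 burn out
  TTTTTT
  T.TT..
  F.FTT.
  TFTTTT
  TTTTTT
  TTTTTT
Step 2: 6 trees catch fire, 3 burn out
  TTTTTT
  F.FT..
  ...FT.
  F.FTTT
  TFTTTT
  TTTTTT
Step 3: 8 trees catch fire, 6 burn out
  FTFTTT
  ...F..
  ....F.
  ...FTT
  F.FTTT
  TFTTTT

FTFTTT
...F..
....F.
...FTT
F.FTTT
TFTTTT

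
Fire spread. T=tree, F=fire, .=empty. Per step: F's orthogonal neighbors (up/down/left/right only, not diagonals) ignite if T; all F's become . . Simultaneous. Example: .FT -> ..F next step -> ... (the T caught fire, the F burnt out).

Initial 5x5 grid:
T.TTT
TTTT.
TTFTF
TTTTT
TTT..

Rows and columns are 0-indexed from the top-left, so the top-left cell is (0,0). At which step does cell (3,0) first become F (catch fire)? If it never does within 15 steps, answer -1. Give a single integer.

Step 1: cell (3,0)='T' (+5 fires, +2 burnt)
Step 2: cell (3,0)='T' (+7 fires, +5 burnt)
Step 3: cell (3,0)='F' (+4 fires, +7 burnt)
  -> target ignites at step 3
Step 4: cell (3,0)='.' (+3 fires, +4 burnt)
Step 5: cell (3,0)='.' (+0 fires, +3 burnt)
  fire out at step 5

3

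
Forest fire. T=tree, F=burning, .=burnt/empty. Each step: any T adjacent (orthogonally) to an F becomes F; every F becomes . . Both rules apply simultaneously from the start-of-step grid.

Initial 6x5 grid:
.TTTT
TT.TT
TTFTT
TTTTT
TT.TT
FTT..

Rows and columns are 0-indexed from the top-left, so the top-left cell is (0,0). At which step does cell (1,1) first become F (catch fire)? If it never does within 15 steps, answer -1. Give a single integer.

Step 1: cell (1,1)='T' (+5 fires, +2 burnt)
Step 2: cell (1,1)='F' (+9 fires, +5 burnt)
  -> target ignites at step 2
Step 3: cell (1,1)='.' (+6 fires, +9 burnt)
Step 4: cell (1,1)='.' (+3 fires, +6 burnt)
Step 5: cell (1,1)='.' (+0 fires, +3 burnt)
  fire out at step 5

2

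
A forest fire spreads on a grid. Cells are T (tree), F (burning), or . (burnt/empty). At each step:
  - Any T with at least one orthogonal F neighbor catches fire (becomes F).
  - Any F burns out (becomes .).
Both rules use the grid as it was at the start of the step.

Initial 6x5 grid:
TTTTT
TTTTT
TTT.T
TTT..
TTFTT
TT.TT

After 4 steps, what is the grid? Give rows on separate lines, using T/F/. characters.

Step 1: 3 trees catch fire, 1 burn out
  TTTTT
  TTTTT
  TTT.T
  TTF..
  TF.FT
  TT.TT
Step 2: 6 trees catch fire, 3 burn out
  TTTTT
  TTTTT
  TTF.T
  TF...
  F...F
  TF.FT
Step 3: 5 trees catch fire, 6 burn out
  TTTTT
  TTFTT
  TF..T
  F....
  .....
  F...F
Step 4: 4 trees catch fire, 5 burn out
  TTFTT
  TF.FT
  F...T
  .....
  .....
  .....

TTFTT
TF.FT
F...T
.....
.....
.....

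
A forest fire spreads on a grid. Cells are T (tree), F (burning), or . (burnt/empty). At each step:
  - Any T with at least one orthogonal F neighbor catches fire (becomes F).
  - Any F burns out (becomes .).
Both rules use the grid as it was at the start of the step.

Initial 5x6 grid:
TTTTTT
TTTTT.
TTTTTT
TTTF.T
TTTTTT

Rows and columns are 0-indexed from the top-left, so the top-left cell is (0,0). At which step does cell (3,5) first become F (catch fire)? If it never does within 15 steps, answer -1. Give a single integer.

Step 1: cell (3,5)='T' (+3 fires, +1 burnt)
Step 2: cell (3,5)='T' (+6 fires, +3 burnt)
Step 3: cell (3,5)='T' (+8 fires, +6 burnt)
Step 4: cell (3,5)='F' (+6 fires, +8 burnt)
  -> target ignites at step 4
Step 5: cell (3,5)='.' (+3 fires, +6 burnt)
Step 6: cell (3,5)='.' (+1 fires, +3 burnt)
Step 7: cell (3,5)='.' (+0 fires, +1 burnt)
  fire out at step 7

4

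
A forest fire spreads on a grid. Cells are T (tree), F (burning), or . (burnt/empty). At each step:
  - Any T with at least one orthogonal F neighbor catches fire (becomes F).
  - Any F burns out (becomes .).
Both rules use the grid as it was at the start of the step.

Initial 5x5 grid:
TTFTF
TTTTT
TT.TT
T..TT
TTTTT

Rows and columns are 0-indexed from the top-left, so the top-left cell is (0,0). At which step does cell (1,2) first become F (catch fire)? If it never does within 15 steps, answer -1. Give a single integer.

Step 1: cell (1,2)='F' (+4 fires, +2 burnt)
  -> target ignites at step 1
Step 2: cell (1,2)='.' (+4 fires, +4 burnt)
Step 3: cell (1,2)='.' (+4 fires, +4 burnt)
Step 4: cell (1,2)='.' (+3 fires, +4 burnt)
Step 5: cell (1,2)='.' (+2 fires, +3 burnt)
Step 6: cell (1,2)='.' (+2 fires, +2 burnt)
Step 7: cell (1,2)='.' (+1 fires, +2 burnt)
Step 8: cell (1,2)='.' (+0 fires, +1 burnt)
  fire out at step 8

1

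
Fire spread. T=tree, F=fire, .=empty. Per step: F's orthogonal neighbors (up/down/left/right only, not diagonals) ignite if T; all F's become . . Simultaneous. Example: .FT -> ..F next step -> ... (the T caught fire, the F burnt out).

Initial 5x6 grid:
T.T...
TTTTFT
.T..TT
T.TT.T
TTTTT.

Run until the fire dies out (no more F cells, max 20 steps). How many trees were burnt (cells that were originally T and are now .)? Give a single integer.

Answer: 11

Derivation:
Step 1: +3 fires, +1 burnt (F count now 3)
Step 2: +2 fires, +3 burnt (F count now 2)
Step 3: +3 fires, +2 burnt (F count now 3)
Step 4: +2 fires, +3 burnt (F count now 2)
Step 5: +1 fires, +2 burnt (F count now 1)
Step 6: +0 fires, +1 burnt (F count now 0)
Fire out after step 6
Initially T: 19, now '.': 22
Total burnt (originally-T cells now '.'): 11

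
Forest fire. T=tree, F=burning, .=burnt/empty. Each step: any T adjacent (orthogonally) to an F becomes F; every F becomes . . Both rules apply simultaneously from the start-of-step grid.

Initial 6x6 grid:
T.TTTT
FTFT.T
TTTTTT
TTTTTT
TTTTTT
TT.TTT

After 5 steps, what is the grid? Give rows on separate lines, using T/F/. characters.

Step 1: 6 trees catch fire, 2 burn out
  F.FTTT
  .F.F.T
  FTFTTT
  TTTTTT
  TTTTTT
  TT.TTT
Step 2: 5 trees catch fire, 6 burn out
  ...FTT
  .....T
  .F.FTT
  FTFTTT
  TTTTTT
  TT.TTT
Step 3: 6 trees catch fire, 5 burn out
  ....FT
  .....T
  ....FT
  .F.FTT
  FTFTTT
  TT.TTT
Step 4: 6 trees catch fire, 6 burn out
  .....F
  .....T
  .....F
  ....FT
  .F.FTT
  FT.TTT
Step 5: 5 trees catch fire, 6 burn out
  ......
  .....F
  ......
  .....F
  ....FT
  .F.FTT

......
.....F
......
.....F
....FT
.F.FTT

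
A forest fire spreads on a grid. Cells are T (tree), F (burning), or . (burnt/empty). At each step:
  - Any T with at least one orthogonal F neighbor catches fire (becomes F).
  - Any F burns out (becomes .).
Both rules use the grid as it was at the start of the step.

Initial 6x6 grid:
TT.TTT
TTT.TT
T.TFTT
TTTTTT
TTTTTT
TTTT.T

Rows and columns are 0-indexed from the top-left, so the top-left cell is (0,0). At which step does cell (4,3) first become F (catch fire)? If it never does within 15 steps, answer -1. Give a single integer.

Step 1: cell (4,3)='T' (+3 fires, +1 burnt)
Step 2: cell (4,3)='F' (+6 fires, +3 burnt)
  -> target ignites at step 2
Step 3: cell (4,3)='.' (+8 fires, +6 burnt)
Step 4: cell (4,3)='.' (+8 fires, +8 burnt)
Step 5: cell (4,3)='.' (+5 fires, +8 burnt)
Step 6: cell (4,3)='.' (+1 fires, +5 burnt)
Step 7: cell (4,3)='.' (+0 fires, +1 burnt)
  fire out at step 7

2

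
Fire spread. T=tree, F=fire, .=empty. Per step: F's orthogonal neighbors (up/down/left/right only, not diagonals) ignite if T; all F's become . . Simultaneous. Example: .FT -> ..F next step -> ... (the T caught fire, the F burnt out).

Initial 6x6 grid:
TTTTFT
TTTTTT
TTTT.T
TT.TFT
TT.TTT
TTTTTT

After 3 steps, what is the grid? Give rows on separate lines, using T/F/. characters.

Step 1: 6 trees catch fire, 2 burn out
  TTTF.F
  TTTTFT
  TTTT.T
  TT.F.F
  TT.TFT
  TTTTTT
Step 2: 8 trees catch fire, 6 burn out
  TTF...
  TTTF.F
  TTTF.F
  TT....
  TT.F.F
  TTTTFT
Step 3: 5 trees catch fire, 8 burn out
  TF....
  TTF...
  TTF...
  TT....
  TT....
  TTTF.F

TF....
TTF...
TTF...
TT....
TT....
TTTF.F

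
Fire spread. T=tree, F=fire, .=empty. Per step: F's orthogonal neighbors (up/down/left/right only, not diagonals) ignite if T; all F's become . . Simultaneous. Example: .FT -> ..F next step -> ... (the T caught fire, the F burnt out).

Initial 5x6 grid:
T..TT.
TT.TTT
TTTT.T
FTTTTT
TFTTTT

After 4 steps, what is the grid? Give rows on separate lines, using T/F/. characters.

Step 1: 4 trees catch fire, 2 burn out
  T..TT.
  TT.TTT
  FTTT.T
  .FTTTT
  F.FTTT
Step 2: 4 trees catch fire, 4 burn out
  T..TT.
  FT.TTT
  .FTT.T
  ..FTTT
  ...FTT
Step 3: 5 trees catch fire, 4 burn out
  F..TT.
  .F.TTT
  ..FT.T
  ...FTT
  ....FT
Step 4: 3 trees catch fire, 5 burn out
  ...TT.
  ...TTT
  ...F.T
  ....FT
  .....F

...TT.
...TTT
...F.T
....FT
.....F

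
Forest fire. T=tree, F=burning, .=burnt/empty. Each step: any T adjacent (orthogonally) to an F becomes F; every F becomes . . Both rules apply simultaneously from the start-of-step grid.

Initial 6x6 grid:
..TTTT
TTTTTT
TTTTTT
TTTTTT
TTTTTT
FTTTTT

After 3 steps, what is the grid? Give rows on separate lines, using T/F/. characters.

Step 1: 2 trees catch fire, 1 burn out
  ..TTTT
  TTTTTT
  TTTTTT
  TTTTTT
  FTTTTT
  .FTTTT
Step 2: 3 trees catch fire, 2 burn out
  ..TTTT
  TTTTTT
  TTTTTT
  FTTTTT
  .FTTTT
  ..FTTT
Step 3: 4 trees catch fire, 3 burn out
  ..TTTT
  TTTTTT
  FTTTTT
  .FTTTT
  ..FTTT
  ...FTT

..TTTT
TTTTTT
FTTTTT
.FTTTT
..FTTT
...FTT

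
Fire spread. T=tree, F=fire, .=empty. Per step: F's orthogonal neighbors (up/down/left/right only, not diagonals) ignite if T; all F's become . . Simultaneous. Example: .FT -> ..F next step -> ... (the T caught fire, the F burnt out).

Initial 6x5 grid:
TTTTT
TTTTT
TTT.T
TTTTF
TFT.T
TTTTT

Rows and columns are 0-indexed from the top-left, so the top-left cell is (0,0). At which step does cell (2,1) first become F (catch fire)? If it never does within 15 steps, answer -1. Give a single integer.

Step 1: cell (2,1)='T' (+7 fires, +2 burnt)
Step 2: cell (2,1)='F' (+7 fires, +7 burnt)
  -> target ignites at step 2
Step 3: cell (2,1)='.' (+6 fires, +7 burnt)
Step 4: cell (2,1)='.' (+4 fires, +6 burnt)
Step 5: cell (2,1)='.' (+2 fires, +4 burnt)
Step 6: cell (2,1)='.' (+0 fires, +2 burnt)
  fire out at step 6

2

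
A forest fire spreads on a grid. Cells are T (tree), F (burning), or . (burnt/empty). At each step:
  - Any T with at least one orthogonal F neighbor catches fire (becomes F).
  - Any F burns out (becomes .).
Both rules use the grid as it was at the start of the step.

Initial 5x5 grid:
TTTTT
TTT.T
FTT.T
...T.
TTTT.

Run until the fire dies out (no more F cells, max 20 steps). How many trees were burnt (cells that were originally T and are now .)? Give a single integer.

Answer: 12

Derivation:
Step 1: +2 fires, +1 burnt (F count now 2)
Step 2: +3 fires, +2 burnt (F count now 3)
Step 3: +2 fires, +3 burnt (F count now 2)
Step 4: +1 fires, +2 burnt (F count now 1)
Step 5: +1 fires, +1 burnt (F count now 1)
Step 6: +1 fires, +1 burnt (F count now 1)
Step 7: +1 fires, +1 burnt (F count now 1)
Step 8: +1 fires, +1 burnt (F count now 1)
Step 9: +0 fires, +1 burnt (F count now 0)
Fire out after step 9
Initially T: 17, now '.': 20
Total burnt (originally-T cells now '.'): 12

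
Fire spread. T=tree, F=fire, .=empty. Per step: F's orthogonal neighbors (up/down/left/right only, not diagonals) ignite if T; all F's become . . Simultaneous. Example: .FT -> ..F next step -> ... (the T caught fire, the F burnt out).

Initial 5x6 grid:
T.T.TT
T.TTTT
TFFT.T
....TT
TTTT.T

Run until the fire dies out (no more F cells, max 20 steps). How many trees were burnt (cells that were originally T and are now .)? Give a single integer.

Step 1: +3 fires, +2 burnt (F count now 3)
Step 2: +3 fires, +3 burnt (F count now 3)
Step 3: +2 fires, +3 burnt (F count now 2)
Step 4: +2 fires, +2 burnt (F count now 2)
Step 5: +2 fires, +2 burnt (F count now 2)
Step 6: +1 fires, +2 burnt (F count now 1)
Step 7: +2 fires, +1 burnt (F count now 2)
Step 8: +0 fires, +2 burnt (F count now 0)
Fire out after step 8
Initially T: 19, now '.': 26
Total burnt (originally-T cells now '.'): 15

Answer: 15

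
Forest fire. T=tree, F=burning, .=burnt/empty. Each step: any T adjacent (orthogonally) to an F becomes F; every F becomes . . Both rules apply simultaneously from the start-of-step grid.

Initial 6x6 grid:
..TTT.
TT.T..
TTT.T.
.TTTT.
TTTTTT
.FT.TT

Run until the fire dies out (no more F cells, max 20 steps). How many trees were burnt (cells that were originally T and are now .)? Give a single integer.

Step 1: +2 fires, +1 burnt (F count now 2)
Step 2: +3 fires, +2 burnt (F count now 3)
Step 3: +3 fires, +3 burnt (F count now 3)
Step 4: +5 fires, +3 burnt (F count now 5)
Step 5: +4 fires, +5 burnt (F count now 4)
Step 6: +2 fires, +4 burnt (F count now 2)
Step 7: +0 fires, +2 burnt (F count now 0)
Fire out after step 7
Initially T: 23, now '.': 32
Total burnt (originally-T cells now '.'): 19

Answer: 19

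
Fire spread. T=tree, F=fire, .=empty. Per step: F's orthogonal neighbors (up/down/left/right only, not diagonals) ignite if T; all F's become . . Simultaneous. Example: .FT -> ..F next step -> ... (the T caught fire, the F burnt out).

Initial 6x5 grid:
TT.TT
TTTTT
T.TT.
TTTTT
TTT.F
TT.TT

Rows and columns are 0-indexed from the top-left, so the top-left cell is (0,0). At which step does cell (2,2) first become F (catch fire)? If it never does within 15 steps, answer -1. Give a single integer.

Step 1: cell (2,2)='T' (+2 fires, +1 burnt)
Step 2: cell (2,2)='T' (+2 fires, +2 burnt)
Step 3: cell (2,2)='T' (+2 fires, +2 burnt)
Step 4: cell (2,2)='F' (+4 fires, +2 burnt)
  -> target ignites at step 4
Step 5: cell (2,2)='.' (+5 fires, +4 burnt)
Step 6: cell (2,2)='.' (+5 fires, +5 burnt)
Step 7: cell (2,2)='.' (+3 fires, +5 burnt)
Step 8: cell (2,2)='.' (+1 fires, +3 burnt)
Step 9: cell (2,2)='.' (+0 fires, +1 burnt)
  fire out at step 9

4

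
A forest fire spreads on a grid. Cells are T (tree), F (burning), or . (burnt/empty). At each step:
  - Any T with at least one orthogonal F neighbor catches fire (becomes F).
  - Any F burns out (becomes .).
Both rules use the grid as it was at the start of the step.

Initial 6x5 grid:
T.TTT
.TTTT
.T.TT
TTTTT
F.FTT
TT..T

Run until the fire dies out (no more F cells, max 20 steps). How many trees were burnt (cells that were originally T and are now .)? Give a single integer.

Answer: 20

Derivation:
Step 1: +4 fires, +2 burnt (F count now 4)
Step 2: +4 fires, +4 burnt (F count now 4)
Step 3: +4 fires, +4 burnt (F count now 4)
Step 4: +3 fires, +4 burnt (F count now 3)
Step 5: +3 fires, +3 burnt (F count now 3)
Step 6: +2 fires, +3 burnt (F count now 2)
Step 7: +0 fires, +2 burnt (F count now 0)
Fire out after step 7
Initially T: 21, now '.': 29
Total burnt (originally-T cells now '.'): 20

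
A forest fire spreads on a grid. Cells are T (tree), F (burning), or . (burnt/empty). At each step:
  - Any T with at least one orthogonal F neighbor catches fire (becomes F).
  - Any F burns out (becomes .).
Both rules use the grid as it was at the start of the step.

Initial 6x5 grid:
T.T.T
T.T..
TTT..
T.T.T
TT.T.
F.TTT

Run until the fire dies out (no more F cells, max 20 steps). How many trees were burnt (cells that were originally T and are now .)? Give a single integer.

Answer: 11

Derivation:
Step 1: +1 fires, +1 burnt (F count now 1)
Step 2: +2 fires, +1 burnt (F count now 2)
Step 3: +1 fires, +2 burnt (F count now 1)
Step 4: +2 fires, +1 burnt (F count now 2)
Step 5: +2 fires, +2 burnt (F count now 2)
Step 6: +2 fires, +2 burnt (F count now 2)
Step 7: +1 fires, +2 burnt (F count now 1)
Step 8: +0 fires, +1 burnt (F count now 0)
Fire out after step 8
Initially T: 17, now '.': 24
Total burnt (originally-T cells now '.'): 11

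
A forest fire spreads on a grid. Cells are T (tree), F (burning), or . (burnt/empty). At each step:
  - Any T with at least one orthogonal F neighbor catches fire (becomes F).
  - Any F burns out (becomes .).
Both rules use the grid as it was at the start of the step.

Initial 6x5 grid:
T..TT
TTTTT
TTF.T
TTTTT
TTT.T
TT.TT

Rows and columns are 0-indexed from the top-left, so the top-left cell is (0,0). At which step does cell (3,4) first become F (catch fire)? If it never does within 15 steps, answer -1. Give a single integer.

Step 1: cell (3,4)='T' (+3 fires, +1 burnt)
Step 2: cell (3,4)='T' (+6 fires, +3 burnt)
Step 3: cell (3,4)='F' (+6 fires, +6 burnt)
  -> target ignites at step 3
Step 4: cell (3,4)='.' (+6 fires, +6 burnt)
Step 5: cell (3,4)='.' (+2 fires, +6 burnt)
Step 6: cell (3,4)='.' (+1 fires, +2 burnt)
Step 7: cell (3,4)='.' (+0 fires, +1 burnt)
  fire out at step 7

3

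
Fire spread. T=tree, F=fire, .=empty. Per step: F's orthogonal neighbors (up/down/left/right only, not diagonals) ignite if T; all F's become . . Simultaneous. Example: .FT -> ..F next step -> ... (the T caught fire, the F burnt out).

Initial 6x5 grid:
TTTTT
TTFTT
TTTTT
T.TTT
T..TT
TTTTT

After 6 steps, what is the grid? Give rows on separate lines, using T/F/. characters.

Step 1: 4 trees catch fire, 1 burn out
  TTFTT
  TF.FT
  TTFTT
  T.TTT
  T..TT
  TTTTT
Step 2: 7 trees catch fire, 4 burn out
  TF.FT
  F...F
  TF.FT
  T.FTT
  T..TT
  TTTTT
Step 3: 5 trees catch fire, 7 burn out
  F...F
  .....
  F...F
  T..FT
  T..TT
  TTTTT
Step 4: 3 trees catch fire, 5 burn out
  .....
  .....
  .....
  F...F
  T..FT
  TTTTT
Step 5: 3 trees catch fire, 3 burn out
  .....
  .....
  .....
  .....
  F...F
  TTTFT
Step 6: 3 trees catch fire, 3 burn out
  .....
  .....
  .....
  .....
  .....
  FTF.F

.....
.....
.....
.....
.....
FTF.F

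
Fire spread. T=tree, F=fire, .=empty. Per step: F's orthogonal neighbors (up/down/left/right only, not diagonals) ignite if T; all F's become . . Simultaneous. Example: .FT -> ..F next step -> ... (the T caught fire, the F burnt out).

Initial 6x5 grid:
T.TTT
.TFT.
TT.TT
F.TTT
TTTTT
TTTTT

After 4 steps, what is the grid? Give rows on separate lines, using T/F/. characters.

Step 1: 5 trees catch fire, 2 burn out
  T.FTT
  .F.F.
  FT.TT
  ..TTT
  FTTTT
  TTTTT
Step 2: 5 trees catch fire, 5 burn out
  T..FT
  .....
  .F.FT
  ..TTT
  .FTTT
  FTTTT
Step 3: 5 trees catch fire, 5 burn out
  T...F
  .....
  ....F
  ..TFT
  ..FTT
  .FTTT
Step 4: 4 trees catch fire, 5 burn out
  T....
  .....
  .....
  ..F.F
  ...FT
  ..FTT

T....
.....
.....
..F.F
...FT
..FTT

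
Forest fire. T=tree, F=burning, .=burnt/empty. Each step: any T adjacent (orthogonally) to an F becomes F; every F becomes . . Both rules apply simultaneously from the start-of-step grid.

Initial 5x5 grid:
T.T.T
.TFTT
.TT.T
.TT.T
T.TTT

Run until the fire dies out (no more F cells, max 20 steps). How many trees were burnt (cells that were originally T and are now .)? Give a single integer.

Step 1: +4 fires, +1 burnt (F count now 4)
Step 2: +3 fires, +4 burnt (F count now 3)
Step 3: +4 fires, +3 burnt (F count now 4)
Step 4: +2 fires, +4 burnt (F count now 2)
Step 5: +1 fires, +2 burnt (F count now 1)
Step 6: +0 fires, +1 burnt (F count now 0)
Fire out after step 6
Initially T: 16, now '.': 23
Total burnt (originally-T cells now '.'): 14

Answer: 14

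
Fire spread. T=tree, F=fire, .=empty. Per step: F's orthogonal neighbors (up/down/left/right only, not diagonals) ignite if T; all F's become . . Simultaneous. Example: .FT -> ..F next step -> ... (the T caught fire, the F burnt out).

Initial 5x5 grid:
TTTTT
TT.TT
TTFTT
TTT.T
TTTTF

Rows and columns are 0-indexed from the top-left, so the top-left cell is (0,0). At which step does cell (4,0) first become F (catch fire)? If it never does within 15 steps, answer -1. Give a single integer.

Step 1: cell (4,0)='T' (+5 fires, +2 burnt)
Step 2: cell (4,0)='T' (+6 fires, +5 burnt)
Step 3: cell (4,0)='T' (+6 fires, +6 burnt)
Step 4: cell (4,0)='F' (+4 fires, +6 burnt)
  -> target ignites at step 4
Step 5: cell (4,0)='.' (+0 fires, +4 burnt)
  fire out at step 5

4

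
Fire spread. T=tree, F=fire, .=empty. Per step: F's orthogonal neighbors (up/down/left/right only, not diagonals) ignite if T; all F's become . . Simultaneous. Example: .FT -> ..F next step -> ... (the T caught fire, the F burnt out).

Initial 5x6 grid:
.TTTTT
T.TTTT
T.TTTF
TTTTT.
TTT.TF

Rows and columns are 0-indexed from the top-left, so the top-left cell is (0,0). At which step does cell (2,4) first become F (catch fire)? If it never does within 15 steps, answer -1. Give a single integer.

Step 1: cell (2,4)='F' (+3 fires, +2 burnt)
  -> target ignites at step 1
Step 2: cell (2,4)='.' (+4 fires, +3 burnt)
Step 3: cell (2,4)='.' (+4 fires, +4 burnt)
Step 4: cell (2,4)='.' (+3 fires, +4 burnt)
Step 5: cell (2,4)='.' (+3 fires, +3 burnt)
Step 6: cell (2,4)='.' (+3 fires, +3 burnt)
Step 7: cell (2,4)='.' (+2 fires, +3 burnt)
Step 8: cell (2,4)='.' (+1 fires, +2 burnt)
Step 9: cell (2,4)='.' (+0 fires, +1 burnt)
  fire out at step 9

1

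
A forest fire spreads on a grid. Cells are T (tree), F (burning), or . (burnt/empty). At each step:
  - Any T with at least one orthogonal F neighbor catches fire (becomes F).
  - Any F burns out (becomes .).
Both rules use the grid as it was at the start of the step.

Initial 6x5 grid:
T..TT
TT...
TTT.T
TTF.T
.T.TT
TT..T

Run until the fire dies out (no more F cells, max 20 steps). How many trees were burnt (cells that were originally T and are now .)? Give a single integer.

Answer: 11

Derivation:
Step 1: +2 fires, +1 burnt (F count now 2)
Step 2: +3 fires, +2 burnt (F count now 3)
Step 3: +3 fires, +3 burnt (F count now 3)
Step 4: +2 fires, +3 burnt (F count now 2)
Step 5: +1 fires, +2 burnt (F count now 1)
Step 6: +0 fires, +1 burnt (F count now 0)
Fire out after step 6
Initially T: 18, now '.': 23
Total burnt (originally-T cells now '.'): 11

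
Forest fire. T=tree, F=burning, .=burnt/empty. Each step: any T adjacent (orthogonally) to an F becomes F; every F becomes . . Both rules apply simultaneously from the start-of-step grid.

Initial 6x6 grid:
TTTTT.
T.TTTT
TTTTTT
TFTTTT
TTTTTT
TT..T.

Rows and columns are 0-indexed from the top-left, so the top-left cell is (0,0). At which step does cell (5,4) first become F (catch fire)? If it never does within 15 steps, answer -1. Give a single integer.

Step 1: cell (5,4)='T' (+4 fires, +1 burnt)
Step 2: cell (5,4)='T' (+6 fires, +4 burnt)
Step 3: cell (5,4)='T' (+6 fires, +6 burnt)
Step 4: cell (5,4)='T' (+6 fires, +6 burnt)
Step 5: cell (5,4)='F' (+6 fires, +6 burnt)
  -> target ignites at step 5
Step 6: cell (5,4)='.' (+2 fires, +6 burnt)
Step 7: cell (5,4)='.' (+0 fires, +2 burnt)
  fire out at step 7

5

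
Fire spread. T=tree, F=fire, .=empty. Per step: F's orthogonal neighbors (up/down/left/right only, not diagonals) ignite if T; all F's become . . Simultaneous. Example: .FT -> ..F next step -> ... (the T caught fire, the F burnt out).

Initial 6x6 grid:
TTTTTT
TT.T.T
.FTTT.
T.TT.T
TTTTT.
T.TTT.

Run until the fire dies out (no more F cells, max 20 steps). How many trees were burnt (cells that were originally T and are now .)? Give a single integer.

Answer: 25

Derivation:
Step 1: +2 fires, +1 burnt (F count now 2)
Step 2: +4 fires, +2 burnt (F count now 4)
Step 3: +6 fires, +4 burnt (F count now 6)
Step 4: +4 fires, +6 burnt (F count now 4)
Step 5: +4 fires, +4 burnt (F count now 4)
Step 6: +4 fires, +4 burnt (F count now 4)
Step 7: +1 fires, +4 burnt (F count now 1)
Step 8: +0 fires, +1 burnt (F count now 0)
Fire out after step 8
Initially T: 26, now '.': 35
Total burnt (originally-T cells now '.'): 25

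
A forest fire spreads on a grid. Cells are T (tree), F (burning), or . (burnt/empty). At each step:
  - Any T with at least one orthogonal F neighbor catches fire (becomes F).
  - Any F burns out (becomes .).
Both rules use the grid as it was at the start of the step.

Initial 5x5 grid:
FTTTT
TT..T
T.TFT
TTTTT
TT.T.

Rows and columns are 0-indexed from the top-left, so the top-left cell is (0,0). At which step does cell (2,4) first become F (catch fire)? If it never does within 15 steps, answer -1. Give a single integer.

Step 1: cell (2,4)='F' (+5 fires, +2 burnt)
  -> target ignites at step 1
Step 2: cell (2,4)='.' (+7 fires, +5 burnt)
Step 3: cell (2,4)='.' (+4 fires, +7 burnt)
Step 4: cell (2,4)='.' (+2 fires, +4 burnt)
Step 5: cell (2,4)='.' (+0 fires, +2 burnt)
  fire out at step 5

1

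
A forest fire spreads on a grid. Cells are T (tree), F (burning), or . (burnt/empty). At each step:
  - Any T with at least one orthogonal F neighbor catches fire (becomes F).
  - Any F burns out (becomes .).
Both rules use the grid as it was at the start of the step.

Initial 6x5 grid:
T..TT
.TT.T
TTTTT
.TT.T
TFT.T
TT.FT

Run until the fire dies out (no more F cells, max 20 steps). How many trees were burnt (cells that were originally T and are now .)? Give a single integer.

Step 1: +5 fires, +2 burnt (F count now 5)
Step 2: +4 fires, +5 burnt (F count now 4)
Step 3: +4 fires, +4 burnt (F count now 4)
Step 4: +3 fires, +4 burnt (F count now 3)
Step 5: +1 fires, +3 burnt (F count now 1)
Step 6: +1 fires, +1 burnt (F count now 1)
Step 7: +1 fires, +1 burnt (F count now 1)
Step 8: +0 fires, +1 burnt (F count now 0)
Fire out after step 8
Initially T: 20, now '.': 29
Total burnt (originally-T cells now '.'): 19

Answer: 19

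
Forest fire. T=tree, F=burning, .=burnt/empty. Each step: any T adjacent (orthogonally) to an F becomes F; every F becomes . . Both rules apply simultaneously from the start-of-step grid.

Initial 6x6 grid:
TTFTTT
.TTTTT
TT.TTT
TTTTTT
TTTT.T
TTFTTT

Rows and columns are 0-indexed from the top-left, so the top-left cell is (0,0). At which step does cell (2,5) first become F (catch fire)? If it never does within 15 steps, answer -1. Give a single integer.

Step 1: cell (2,5)='T' (+6 fires, +2 burnt)
Step 2: cell (2,5)='T' (+9 fires, +6 burnt)
Step 3: cell (2,5)='T' (+8 fires, +9 burnt)
Step 4: cell (2,5)='T' (+6 fires, +8 burnt)
Step 5: cell (2,5)='F' (+2 fires, +6 burnt)
  -> target ignites at step 5
Step 6: cell (2,5)='.' (+0 fires, +2 burnt)
  fire out at step 6

5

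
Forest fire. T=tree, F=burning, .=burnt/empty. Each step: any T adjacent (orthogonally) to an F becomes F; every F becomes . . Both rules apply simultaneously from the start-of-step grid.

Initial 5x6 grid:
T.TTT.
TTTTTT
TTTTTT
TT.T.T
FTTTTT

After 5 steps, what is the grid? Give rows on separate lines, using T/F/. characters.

Step 1: 2 trees catch fire, 1 burn out
  T.TTT.
  TTTTTT
  TTTTTT
  FT.T.T
  .FTTTT
Step 2: 3 trees catch fire, 2 burn out
  T.TTT.
  TTTTTT
  FTTTTT
  .F.T.T
  ..FTTT
Step 3: 3 trees catch fire, 3 burn out
  T.TTT.
  FTTTTT
  .FTTTT
  ...T.T
  ...FTT
Step 4: 5 trees catch fire, 3 burn out
  F.TTT.
  .FTTTT
  ..FTTT
  ...F.T
  ....FT
Step 5: 3 trees catch fire, 5 burn out
  ..TTT.
  ..FTTT
  ...FTT
  .....T
  .....F

..TTT.
..FTTT
...FTT
.....T
.....F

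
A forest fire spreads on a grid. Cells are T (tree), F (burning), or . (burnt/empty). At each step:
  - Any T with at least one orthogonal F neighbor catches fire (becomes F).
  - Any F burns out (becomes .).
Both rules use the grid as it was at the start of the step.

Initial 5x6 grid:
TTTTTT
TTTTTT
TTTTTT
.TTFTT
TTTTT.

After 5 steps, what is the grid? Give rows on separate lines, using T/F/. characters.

Step 1: 4 trees catch fire, 1 burn out
  TTTTTT
  TTTTTT
  TTTFTT
  .TF.FT
  TTTFT.
Step 2: 7 trees catch fire, 4 burn out
  TTTTTT
  TTTFTT
  TTF.FT
  .F...F
  TTF.F.
Step 3: 6 trees catch fire, 7 burn out
  TTTFTT
  TTF.FT
  TF...F
  ......
  TF....
Step 4: 6 trees catch fire, 6 burn out
  TTF.FT
  TF...F
  F.....
  ......
  F.....
Step 5: 3 trees catch fire, 6 burn out
  TF...F
  F.....
  ......
  ......
  ......

TF...F
F.....
......
......
......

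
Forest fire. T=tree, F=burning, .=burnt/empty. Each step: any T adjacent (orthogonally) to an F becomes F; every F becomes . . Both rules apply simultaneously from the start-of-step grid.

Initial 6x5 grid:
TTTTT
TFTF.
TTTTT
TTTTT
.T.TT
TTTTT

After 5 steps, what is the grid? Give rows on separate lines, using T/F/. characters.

Step 1: 6 trees catch fire, 2 burn out
  TFTFT
  F.F..
  TFTFT
  TTTTT
  .T.TT
  TTTTT
Step 2: 8 trees catch fire, 6 burn out
  F.F.F
  .....
  F.F.F
  TFTFT
  .T.TT
  TTTTT
Step 3: 5 trees catch fire, 8 burn out
  .....
  .....
  .....
  F.F.F
  .F.FT
  TTTTT
Step 4: 3 trees catch fire, 5 burn out
  .....
  .....
  .....
  .....
  ....F
  TFTFT
Step 5: 3 trees catch fire, 3 burn out
  .....
  .....
  .....
  .....
  .....
  F.F.F

.....
.....
.....
.....
.....
F.F.F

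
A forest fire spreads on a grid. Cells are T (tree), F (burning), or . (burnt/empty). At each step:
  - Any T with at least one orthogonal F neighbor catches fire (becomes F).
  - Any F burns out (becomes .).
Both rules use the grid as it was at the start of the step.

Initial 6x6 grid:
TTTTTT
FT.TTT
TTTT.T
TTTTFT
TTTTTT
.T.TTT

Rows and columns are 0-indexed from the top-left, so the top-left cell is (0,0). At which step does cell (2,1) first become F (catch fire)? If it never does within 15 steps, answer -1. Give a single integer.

Step 1: cell (2,1)='T' (+6 fires, +2 burnt)
Step 2: cell (2,1)='F' (+9 fires, +6 burnt)
  -> target ignites at step 2
Step 3: cell (2,1)='.' (+9 fires, +9 burnt)
Step 4: cell (2,1)='.' (+4 fires, +9 burnt)
Step 5: cell (2,1)='.' (+2 fires, +4 burnt)
Step 6: cell (2,1)='.' (+0 fires, +2 burnt)
  fire out at step 6

2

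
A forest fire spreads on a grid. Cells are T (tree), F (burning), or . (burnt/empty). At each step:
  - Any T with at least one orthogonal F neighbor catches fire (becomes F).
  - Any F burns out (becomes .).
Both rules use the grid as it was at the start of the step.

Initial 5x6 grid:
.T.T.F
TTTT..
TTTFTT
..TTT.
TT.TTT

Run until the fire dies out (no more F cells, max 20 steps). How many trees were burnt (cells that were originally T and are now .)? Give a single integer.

Answer: 17

Derivation:
Step 1: +4 fires, +2 burnt (F count now 4)
Step 2: +7 fires, +4 burnt (F count now 7)
Step 3: +3 fires, +7 burnt (F count now 3)
Step 4: +3 fires, +3 burnt (F count now 3)
Step 5: +0 fires, +3 burnt (F count now 0)
Fire out after step 5
Initially T: 19, now '.': 28
Total burnt (originally-T cells now '.'): 17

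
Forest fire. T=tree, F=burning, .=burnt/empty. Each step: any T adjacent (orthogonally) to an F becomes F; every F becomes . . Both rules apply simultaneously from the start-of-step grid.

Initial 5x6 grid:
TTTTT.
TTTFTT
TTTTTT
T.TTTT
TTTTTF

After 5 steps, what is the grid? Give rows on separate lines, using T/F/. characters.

Step 1: 6 trees catch fire, 2 burn out
  TTTFT.
  TTF.FT
  TTTFTT
  T.TTTF
  TTTTF.
Step 2: 10 trees catch fire, 6 burn out
  TTF.F.
  TF...F
  TTF.FF
  T.TFF.
  TTTF..
Step 3: 5 trees catch fire, 10 burn out
  TF....
  F.....
  TF....
  T.F...
  TTF...
Step 4: 3 trees catch fire, 5 burn out
  F.....
  ......
  F.....
  T.....
  TF....
Step 5: 2 trees catch fire, 3 burn out
  ......
  ......
  ......
  F.....
  F.....

......
......
......
F.....
F.....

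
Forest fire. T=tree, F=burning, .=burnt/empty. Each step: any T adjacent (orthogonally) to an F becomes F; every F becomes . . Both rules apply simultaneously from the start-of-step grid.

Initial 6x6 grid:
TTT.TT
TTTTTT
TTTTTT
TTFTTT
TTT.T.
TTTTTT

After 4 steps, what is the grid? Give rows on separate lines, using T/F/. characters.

Step 1: 4 trees catch fire, 1 burn out
  TTT.TT
  TTTTTT
  TTFTTT
  TF.FTT
  TTF.T.
  TTTTTT
Step 2: 7 trees catch fire, 4 burn out
  TTT.TT
  TTFTTT
  TF.FTT
  F...FT
  TF..T.
  TTFTTT
Step 3: 10 trees catch fire, 7 burn out
  TTF.TT
  TF.FTT
  F...FT
  .....F
  F...F.
  TF.FTT
Step 4: 6 trees catch fire, 10 burn out
  TF..TT
  F...FT
  .....F
  ......
  ......
  F...FT

TF..TT
F...FT
.....F
......
......
F...FT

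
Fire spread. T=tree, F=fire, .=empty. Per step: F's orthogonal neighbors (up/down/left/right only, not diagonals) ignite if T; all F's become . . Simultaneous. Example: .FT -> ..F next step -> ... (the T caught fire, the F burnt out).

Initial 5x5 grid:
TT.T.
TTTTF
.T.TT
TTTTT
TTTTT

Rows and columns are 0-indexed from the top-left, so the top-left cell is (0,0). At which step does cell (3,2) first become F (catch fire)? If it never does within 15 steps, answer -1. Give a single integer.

Step 1: cell (3,2)='T' (+2 fires, +1 burnt)
Step 2: cell (3,2)='T' (+4 fires, +2 burnt)
Step 3: cell (3,2)='T' (+3 fires, +4 burnt)
Step 4: cell (3,2)='F' (+5 fires, +3 burnt)
  -> target ignites at step 4
Step 5: cell (3,2)='.' (+3 fires, +5 burnt)
Step 6: cell (3,2)='.' (+2 fires, +3 burnt)
Step 7: cell (3,2)='.' (+1 fires, +2 burnt)
Step 8: cell (3,2)='.' (+0 fires, +1 burnt)
  fire out at step 8

4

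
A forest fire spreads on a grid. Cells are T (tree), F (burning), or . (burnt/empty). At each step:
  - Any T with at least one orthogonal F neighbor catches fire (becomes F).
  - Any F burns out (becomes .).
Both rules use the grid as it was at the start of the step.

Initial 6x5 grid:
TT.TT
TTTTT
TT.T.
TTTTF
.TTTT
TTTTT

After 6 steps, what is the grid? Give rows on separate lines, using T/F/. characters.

Step 1: 2 trees catch fire, 1 burn out
  TT.TT
  TTTTT
  TT.T.
  TTTF.
  .TTTF
  TTTTT
Step 2: 4 trees catch fire, 2 burn out
  TT.TT
  TTTTT
  TT.F.
  TTF..
  .TTF.
  TTTTF
Step 3: 4 trees catch fire, 4 burn out
  TT.TT
  TTTFT
  TT...
  TF...
  .TF..
  TTTF.
Step 4: 7 trees catch fire, 4 burn out
  TT.FT
  TTF.F
  TF...
  F....
  .F...
  TTF..
Step 5: 4 trees catch fire, 7 burn out
  TT..F
  TF...
  F....
  .....
  .....
  TF...
Step 6: 3 trees catch fire, 4 burn out
  TF...
  F....
  .....
  .....
  .....
  F....

TF...
F....
.....
.....
.....
F....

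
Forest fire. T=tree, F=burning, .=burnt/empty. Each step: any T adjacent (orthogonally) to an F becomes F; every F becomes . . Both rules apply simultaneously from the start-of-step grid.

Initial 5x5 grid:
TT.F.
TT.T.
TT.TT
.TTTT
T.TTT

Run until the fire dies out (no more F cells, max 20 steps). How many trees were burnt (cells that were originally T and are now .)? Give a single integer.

Answer: 16

Derivation:
Step 1: +1 fires, +1 burnt (F count now 1)
Step 2: +1 fires, +1 burnt (F count now 1)
Step 3: +2 fires, +1 burnt (F count now 2)
Step 4: +3 fires, +2 burnt (F count now 3)
Step 5: +3 fires, +3 burnt (F count now 3)
Step 6: +1 fires, +3 burnt (F count now 1)
Step 7: +2 fires, +1 burnt (F count now 2)
Step 8: +2 fires, +2 burnt (F count now 2)
Step 9: +1 fires, +2 burnt (F count now 1)
Step 10: +0 fires, +1 burnt (F count now 0)
Fire out after step 10
Initially T: 17, now '.': 24
Total burnt (originally-T cells now '.'): 16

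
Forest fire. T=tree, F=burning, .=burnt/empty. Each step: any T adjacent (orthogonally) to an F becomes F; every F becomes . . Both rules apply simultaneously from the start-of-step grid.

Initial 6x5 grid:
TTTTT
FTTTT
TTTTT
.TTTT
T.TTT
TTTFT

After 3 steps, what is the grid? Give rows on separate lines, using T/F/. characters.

Step 1: 6 trees catch fire, 2 burn out
  FTTTT
  .FTTT
  FTTTT
  .TTTT
  T.TFT
  TTF.F
Step 2: 7 trees catch fire, 6 burn out
  .FTTT
  ..FTT
  .FTTT
  .TTFT
  T.F.F
  TF...
Step 3: 8 trees catch fire, 7 burn out
  ..FTT
  ...FT
  ..FFT
  .FF.F
  T....
  F....

..FTT
...FT
..FFT
.FF.F
T....
F....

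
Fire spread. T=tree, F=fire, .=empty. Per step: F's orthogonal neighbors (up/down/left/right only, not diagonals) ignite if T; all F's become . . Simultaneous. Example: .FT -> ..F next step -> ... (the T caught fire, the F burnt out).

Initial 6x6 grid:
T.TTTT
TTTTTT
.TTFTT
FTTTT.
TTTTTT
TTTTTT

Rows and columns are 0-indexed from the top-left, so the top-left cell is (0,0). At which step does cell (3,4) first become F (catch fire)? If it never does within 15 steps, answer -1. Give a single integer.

Step 1: cell (3,4)='T' (+6 fires, +2 burnt)
Step 2: cell (3,4)='F' (+10 fires, +6 burnt)
  -> target ignites at step 2
Step 3: cell (3,4)='.' (+8 fires, +10 burnt)
Step 4: cell (3,4)='.' (+5 fires, +8 burnt)
Step 5: cell (3,4)='.' (+2 fires, +5 burnt)
Step 6: cell (3,4)='.' (+0 fires, +2 burnt)
  fire out at step 6

2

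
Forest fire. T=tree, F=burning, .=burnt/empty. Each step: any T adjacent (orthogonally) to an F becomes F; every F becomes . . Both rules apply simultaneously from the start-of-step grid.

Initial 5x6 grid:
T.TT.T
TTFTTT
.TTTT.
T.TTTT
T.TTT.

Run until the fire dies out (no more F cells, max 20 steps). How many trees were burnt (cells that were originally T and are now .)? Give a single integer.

Answer: 20

Derivation:
Step 1: +4 fires, +1 burnt (F count now 4)
Step 2: +6 fires, +4 burnt (F count now 6)
Step 3: +5 fires, +6 burnt (F count now 5)
Step 4: +3 fires, +5 burnt (F count now 3)
Step 5: +2 fires, +3 burnt (F count now 2)
Step 6: +0 fires, +2 burnt (F count now 0)
Fire out after step 6
Initially T: 22, now '.': 28
Total burnt (originally-T cells now '.'): 20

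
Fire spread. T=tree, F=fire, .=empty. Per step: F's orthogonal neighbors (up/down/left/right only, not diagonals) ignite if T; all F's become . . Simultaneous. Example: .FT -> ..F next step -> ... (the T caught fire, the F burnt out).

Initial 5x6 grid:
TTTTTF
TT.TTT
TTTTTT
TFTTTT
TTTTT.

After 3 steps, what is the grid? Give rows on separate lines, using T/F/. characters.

Step 1: 6 trees catch fire, 2 burn out
  TTTTF.
  TT.TTF
  TFTTTT
  F.FTTT
  TFTTT.
Step 2: 9 trees catch fire, 6 burn out
  TTTF..
  TF.TF.
  F.FTTF
  ...FTT
  F.FTT.
Step 3: 9 trees catch fire, 9 burn out
  TFF...
  F..F..
  ...FF.
  ....FF
  ...FT.

TFF...
F..F..
...FF.
....FF
...FT.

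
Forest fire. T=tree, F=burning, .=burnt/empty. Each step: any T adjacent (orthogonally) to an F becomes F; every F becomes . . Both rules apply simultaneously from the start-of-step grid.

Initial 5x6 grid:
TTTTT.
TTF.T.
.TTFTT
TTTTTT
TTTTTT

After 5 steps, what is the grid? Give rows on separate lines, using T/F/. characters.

Step 1: 5 trees catch fire, 2 burn out
  TTFTT.
  TF..T.
  .TF.FT
  TTTFTT
  TTTTTT
Step 2: 9 trees catch fire, 5 burn out
  TF.FT.
  F...F.
  .F...F
  TTF.FT
  TTTFTT
Step 3: 6 trees catch fire, 9 burn out
  F...F.
  ......
  ......
  TF...F
  TTF.FT
Step 4: 3 trees catch fire, 6 burn out
  ......
  ......
  ......
  F.....
  TF...F
Step 5: 1 trees catch fire, 3 burn out
  ......
  ......
  ......
  ......
  F.....

......
......
......
......
F.....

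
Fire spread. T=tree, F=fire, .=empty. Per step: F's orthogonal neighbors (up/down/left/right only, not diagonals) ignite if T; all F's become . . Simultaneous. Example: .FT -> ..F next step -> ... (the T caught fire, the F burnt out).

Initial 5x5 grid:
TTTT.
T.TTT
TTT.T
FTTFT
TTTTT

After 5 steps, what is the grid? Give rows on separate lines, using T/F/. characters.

Step 1: 6 trees catch fire, 2 burn out
  TTTT.
  T.TTT
  FTT.T
  .FF.F
  FTTFT
Step 2: 7 trees catch fire, 6 burn out
  TTTT.
  F.TTT
  .FF.F
  .....
  .FF.F
Step 3: 3 trees catch fire, 7 burn out
  FTTT.
  ..FTF
  .....
  .....
  .....
Step 4: 3 trees catch fire, 3 burn out
  .FFT.
  ...F.
  .....
  .....
  .....
Step 5: 1 trees catch fire, 3 burn out
  ...F.
  .....
  .....
  .....
  .....

...F.
.....
.....
.....
.....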